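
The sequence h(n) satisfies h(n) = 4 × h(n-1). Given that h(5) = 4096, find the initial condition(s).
In general h(n) = 4ⁿ · h(0). At n = 5: h(0) = h(5) / 4^5 = 4096 / 1024 = 4.

h(0) = 4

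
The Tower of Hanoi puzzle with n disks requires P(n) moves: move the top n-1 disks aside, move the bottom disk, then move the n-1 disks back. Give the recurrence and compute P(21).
Moving n disks = move the top n-1 disks aside (P(n-1) moves) + move the largest disk (1 move) + move the n-1 disks back on top (P(n-1) moves), so P(n) = 2P(n-1) + 1, with P(1) = 1 (a single disk takes one move).
First terms: 1, 3, 7, 15, 31, 63, … — each is one less than a power of 2. Indeed P(n) + 1 = 2(P(n-1) + 1) with P(1) + 1 = 2, so P(n) + 1 = 2ⁿ and P(n) = 2ⁿ - 1.
Hence P(21) = 2^21 - 1 = 2097152 - 1 = 2097151.

P(n) = 2P(n-1) + 1, P(1) = 1; P(21) = 2097151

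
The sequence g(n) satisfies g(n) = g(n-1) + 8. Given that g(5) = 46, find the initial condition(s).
g(5) = g(0) + 5·8, so g(0) = 46 - 40 = 6.

g(0) = 6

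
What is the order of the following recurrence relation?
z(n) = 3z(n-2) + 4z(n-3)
The order is the largest lag k for which z(n-k) appears. Here the deepest term is z(n-3), so the order is 3.

Order 3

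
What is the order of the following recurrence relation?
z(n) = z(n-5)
The order is the largest lag k for which z(n-k) appears. Here the deepest term is z(n-5), so the order is 5.

Order 5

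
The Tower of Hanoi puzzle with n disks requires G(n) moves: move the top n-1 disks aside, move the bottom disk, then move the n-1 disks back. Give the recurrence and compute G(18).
Moving n disks = move the top n-1 disks aside (G(n-1) moves) + move the largest disk (1 move) + move the n-1 disks back on top (G(n-1) moves), so G(n) = 2G(n-1) + 1, with G(1) = 1 (a single disk takes one move).
First terms: 1, 3, 7, 15, 31, 63, … — each is one less than a power of 2. Indeed G(n) + 1 = 2(G(n-1) + 1) with G(1) + 1 = 2, so G(n) + 1 = 2ⁿ and G(n) = 2ⁿ - 1.
Hence G(18) = 2^18 - 1 = 262144 - 1 = 262143.

G(n) = 2G(n-1) + 1, G(1) = 1; G(18) = 262143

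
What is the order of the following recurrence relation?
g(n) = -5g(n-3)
The order is the largest lag k for which g(n-k) appears. Here the deepest term is g(n-3), so the order is 3.

Order 3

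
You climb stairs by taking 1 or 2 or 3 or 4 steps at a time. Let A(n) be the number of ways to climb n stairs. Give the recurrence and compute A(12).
Condition on the size of the last step (1 to 4): before it there were n-1, …, n-4 stairs climbed, and these cases are disjoint, so A(n) = A(n-1) + A(n-2) + A(n-3) + A(n-4) (order-4 linear recurrence).
Initial conditions by direct count (compositions of i into parts ≤ 4): A(1) = 1; A(2) = 2; A(3) = 4; A(4) = 8.
Iterating the recurrence: A(5) = 15, A(6) = 29, A(7) = 56, A(8) = 108, A(9) = 208, A(10) = 401, A(11) = 773, A(12) = 1490.

A(n) = A(n-1) + A(n-2) + A(n-3) + A(n-4), A(1) = 1, A(2) = 2, A(3) = 4, A(4) = 8; A(12) = 1490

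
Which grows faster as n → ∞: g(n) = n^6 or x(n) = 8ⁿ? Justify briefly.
Comparing growth rates:
Growth-rate hierarchy: log n ≺ any polynomial ≺ any exponential cⁿ (c>1) ≺ n! ≺ nⁿ.
exponential base 8 dominates polynomial degree 6 asymptotically.

x(n) grows faster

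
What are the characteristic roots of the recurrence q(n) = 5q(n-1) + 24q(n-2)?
Substitute q(n) = rⁿ and divide through by rⁿ⁻²: r² - 5r - 24 = 0
Factor: (r - 8)(r + 3) = 0, so r = 8, -3.
General solution: q(n) = A·8ⁿ + B·(-3)ⁿ

Characteristic: r² - 5r - 24 = 0, Roots: r = 8, -3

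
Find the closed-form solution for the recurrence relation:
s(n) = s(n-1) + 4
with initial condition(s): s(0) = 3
Recurrence: s(n) = s(n-1) + 4, initial: s(0) = 3.
Each step adds 4, so s(n) = s(0) + 4n = 4n + 3.

s(n) = 4n + 3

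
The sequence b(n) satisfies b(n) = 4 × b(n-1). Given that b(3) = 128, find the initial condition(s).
In general b(n) = 4ⁿ · b(0). At n = 3: b(0) = b(3) / 4^3 = 128 / 64 = 2.

b(0) = 2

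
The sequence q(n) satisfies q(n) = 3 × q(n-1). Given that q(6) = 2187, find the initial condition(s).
In general q(n) = 3ⁿ · q(0). At n = 6: q(0) = q(6) / 3^6 = 2187 / 729 = 3.

q(0) = 3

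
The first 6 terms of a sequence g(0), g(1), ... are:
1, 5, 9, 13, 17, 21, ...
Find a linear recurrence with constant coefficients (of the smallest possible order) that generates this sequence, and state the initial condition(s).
Look for the lowest-order linear relation among consecutive terms.
Observation: consecutive differences are constant (= 4).
Check at n=2: 1·5 + 4 = 9. ✓

g(n) = g(n-1) + 4, g(0) = 1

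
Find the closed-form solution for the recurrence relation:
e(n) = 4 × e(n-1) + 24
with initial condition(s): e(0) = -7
Recurrence: e(n) = 4 × e(n-1) + 24, initial: e(0) = -7.
Try e(n) = A·4ⁿ + C. Substituting: A·4ⁿ + C = 4(A·4ⁿ⁻¹ + C) + 24 = A·4ⁿ + 4C + 24, so C = 4C + 24, giving C = -8. Then e(0) = A - 8 = -7 gives A = 1.

e(n) = 4ⁿ - 8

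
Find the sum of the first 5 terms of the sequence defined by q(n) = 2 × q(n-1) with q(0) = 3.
Computing the sequence terms: 3, 6, 12, 24, 48
Adding these values together:

93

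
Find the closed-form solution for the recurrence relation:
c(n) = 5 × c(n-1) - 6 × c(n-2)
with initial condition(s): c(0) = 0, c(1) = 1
Recurrence: c(n) = 5 × c(n-1) - 6 × c(n-2), initial: c(0) = 0, c(1) = 1.
Characteristic equation: r² - 5r + 6 = 0, which factors as (r - 3)(r - 2) = 0, so r = 3, 2. General solution c(n) = A·3ⁿ + B·2ⁿ. From c(0) = 0: A + B = 0. From c(1) = 1: 3A + 2B = 1. Solving gives A = 1, B = -1.

c(n) = 3ⁿ - 2ⁿ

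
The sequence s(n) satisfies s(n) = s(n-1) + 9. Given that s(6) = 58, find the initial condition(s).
s(6) = s(0) + 6·9, so s(0) = 58 - 54 = 4.

s(0) = 4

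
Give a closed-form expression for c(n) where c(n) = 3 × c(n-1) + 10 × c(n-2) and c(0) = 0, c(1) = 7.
Recurrence: c(n) = 3 × c(n-1) + 10 × c(n-2), initial: c(0) = 0, c(1) = 7.
Characteristic equation: r² - 3r - 10 = 0, which factors as (r - 5)(r + 2) = 0, so r = 5, -2. General solution c(n) = A·5ⁿ + B·(-2)ⁿ. From c(0) = 0: A + B = 0. From c(1) = 7: 5A - 2B = 7. Solving gives A = 1, B = -1.

c(n) = 5ⁿ - (-2)ⁿ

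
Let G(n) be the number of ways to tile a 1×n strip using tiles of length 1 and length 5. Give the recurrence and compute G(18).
Condition on the last tile: it has length 1 (leaving a 1×(n-1) strip) or length 5 (leaving a 1×(n-5) strip), so G(n) = G(n-1) + G(n-5) (order-5 linear recurrence).
For 0 ≤ i < 5 only unit tiles fit, so G(i) = 1.
Iterating the recurrence: G(5) = 2, G(6) = 3, G(7) = 4, G(8) = 5, G(9) = 6, G(10) = 8, G(11) = 11, G(12) = 15, G(13) = 20, G(14) = 26, G(15) = 34, G(16) = 45, G(17) = 60, G(18) = 80.

G(n) = G(n-1) + G(n-5), with G(i) = 1 for 0 ≤ i < 5; G(18) = 80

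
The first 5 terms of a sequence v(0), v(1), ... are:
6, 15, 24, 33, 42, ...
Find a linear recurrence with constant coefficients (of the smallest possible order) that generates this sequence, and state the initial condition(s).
Look for the lowest-order linear relation among consecutive terms.
Observation: consecutive differences are constant (= 9).
Check at n=2: 1·15 + 9 = 24. ✓

v(n) = v(n-1) + 9, v(0) = 6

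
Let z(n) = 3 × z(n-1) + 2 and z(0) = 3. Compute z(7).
Computing step by step:
z(0) = 3
z(1) = 3 × 3 + 2 = 11
z(2) = 3 × 11 + 2 = 35
z(3) = 3 × 35 + 2 = 107
z(4) = 3 × 107 + 2 = 323
z(5) = 3 × 323 + 2 = 971
z(6) = 3 × 971 + 2 = 2915
z(7) = 3 × 2915 + 2 = 8747

8747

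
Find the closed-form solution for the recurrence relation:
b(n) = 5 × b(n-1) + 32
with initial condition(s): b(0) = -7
Recurrence: b(n) = 5 × b(n-1) + 32, initial: b(0) = -7.
Try b(n) = A·5ⁿ + C. Substituting: A·5ⁿ + C = 5(A·5ⁿ⁻¹ + C) + 32 = A·5ⁿ + 5C + 32, so C = 5C + 32, giving C = -8. Then b(0) = A - 8 = -7 gives A = 1.

b(n) = 5ⁿ - 8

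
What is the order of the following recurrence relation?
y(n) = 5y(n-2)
The order is the largest lag k for which y(n-k) appears. Here the deepest term is y(n-2), so the order is 2.

Order 2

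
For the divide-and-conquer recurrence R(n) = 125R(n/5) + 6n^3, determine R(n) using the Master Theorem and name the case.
Master Theorem template: R(n) = a·R(n/b) + f(n).
Here: a=125, b=5, f(n)=6n^3
Compute log_b(a) = log_5(125) = 3.
f(n) = 6n^3 = Θ(n^3). Case 2: R(n) = Θ(n^3 log n).

Case 2: R(n) = Θ(n^3 log n)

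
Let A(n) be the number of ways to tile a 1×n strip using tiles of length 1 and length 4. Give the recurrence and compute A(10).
Condition on the last tile: it has length 1 (leaving a 1×(n-1) strip) or length 4 (leaving a 1×(n-4) strip), so A(n) = A(n-1) + A(n-4) (order-4 linear recurrence).
For 0 ≤ i < 4 only unit tiles fit, so A(i) = 1.
Iterating the recurrence: A(4) = 2, A(5) = 3, A(6) = 4, A(7) = 5, A(8) = 7, A(9) = 10, A(10) = 14.

A(n) = A(n-1) + A(n-4), with A(i) = 1 for 0 ≤ i < 4; A(10) = 14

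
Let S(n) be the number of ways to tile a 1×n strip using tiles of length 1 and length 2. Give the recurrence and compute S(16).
Condition on the last tile: it has length 1 (leaving a 1×(n-1) strip) or length 2 (leaving a 1×(n-2) strip), so S(n) = S(n-1) + S(n-2) (order-2 linear recurrence).
For 0 ≤ i < 2 only unit tiles fit, so S(i) = 1.
Iterating the recurrence: S(2) = 2, S(3) = 3, S(4) = 5, S(5) = 8, S(6) = 13, S(7) = 21, S(8) = 34, S(9) = 55, S(10) = 89, S(11) = 144, S(12) = 233, S(13) = 377, S(14) = 610, S(15) = 987, S(16) = 1597.

S(n) = S(n-1) + S(n-2), with S(i) = 1 for 0 ≤ i < 2; S(16) = 1597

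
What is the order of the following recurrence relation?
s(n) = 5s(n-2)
The order is the largest lag k for which s(n-k) appears. Here the deepest term is s(n-2), so the order is 2.

Order 2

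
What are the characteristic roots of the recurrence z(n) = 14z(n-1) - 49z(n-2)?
Substitute z(n) = rⁿ and divide through by rⁿ⁻²: r² - 14r + 49 = 0
Factor: (r - 7)² = 0, so r = 7 (double root).
General solution: z(n) = (A + Bn)·7ⁿ

Characteristic: r² - 14r + 49 = 0, Roots: r = 7 (double root)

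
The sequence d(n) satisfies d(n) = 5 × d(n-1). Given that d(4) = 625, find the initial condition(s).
In general d(n) = 5ⁿ · d(0). At n = 4: d(0) = d(4) / 5^4 = 625 / 625 = 1.

d(0) = 1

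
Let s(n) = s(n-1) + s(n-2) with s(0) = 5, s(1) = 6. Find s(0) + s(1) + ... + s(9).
Computing the sequence terms: 5, 6, 11, 17, 28, 45, 73, 118, 191, 309
Adding these values together:

803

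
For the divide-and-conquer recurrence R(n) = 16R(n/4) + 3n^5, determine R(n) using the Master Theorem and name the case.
Master Theorem template: R(n) = a·R(n/b) + f(n).
Here: a=16, b=4, f(n)=3n^5
Compute log_b(a) = log_4(16) = 2.
f(n) = 3n^5 = Ω(n^(2+ε)) with ε = 3, and the regularity condition holds (a·f(n/b) = (a/b^5)·f(n) with a/b^5 = 4^-3 < 1). Case 3: R(n) = Θ(f(n)) = Θ(n^5).

Case 3: R(n) = Θ(n^5)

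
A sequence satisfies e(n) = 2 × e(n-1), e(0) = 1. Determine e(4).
Computing step by step:
e(0) = 1
e(1) = 2 × 1 = 2
e(2) = 2 × 2 = 4
e(3) = 2 × 4 = 8
e(4) = 2 × 8 = 16

16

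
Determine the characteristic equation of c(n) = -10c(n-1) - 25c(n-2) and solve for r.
Substitute c(n) = rⁿ and divide through by rⁿ⁻²: r² + 10r + 25 = 0
Factor: (r + 5)² = 0, so r = -5 (double root).
General solution: c(n) = (A + Bn)·(-5)ⁿ

Characteristic: r² + 10r + 25 = 0, Roots: r = -5 (double root)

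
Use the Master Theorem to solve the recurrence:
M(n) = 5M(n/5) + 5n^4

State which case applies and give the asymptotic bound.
Master Theorem template: M(n) = a·M(n/b) + f(n).
Here: a=5, b=5, f(n)=5n^4
Compute log_b(a) = log_5(5) = 1.
f(n) = 5n^4 = Ω(n^(1+ε)) with ε = 3, and the regularity condition holds (a·f(n/b) = (a/b^4)·f(n) with a/b^4 = 5^-3 < 1). Case 3: M(n) = Θ(f(n)) = Θ(n^4).

Case 3: M(n) = Θ(n^4)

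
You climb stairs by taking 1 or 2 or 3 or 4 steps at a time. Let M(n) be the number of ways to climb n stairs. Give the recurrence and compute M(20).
Condition on the size of the last step (1 to 4): before it there were n-1, …, n-4 stairs climbed, and these cases are disjoint, so M(n) = M(n-1) + M(n-2) + M(n-3) + M(n-4) (order-4 linear recurrence).
Initial conditions by direct count (compositions of i into parts ≤ 4): M(1) = 1; M(2) = 2; M(3) = 4; M(4) = 8.
Iterating the recurrence: M(5) = 15, M(6) = 29, M(7) = 56, M(8) = 108, M(9) = 208, M(10) = 401, M(11) = 773, M(12) = 1490, M(13) = 2872, M(14) = 5536, M(15) = 10671, M(16) = 20569, M(17) = 39648, M(18) = 76424, M(19) = 147312, M(20) = 283953.

M(n) = M(n-1) + M(n-2) + M(n-3) + M(n-4), M(1) = 1, M(2) = 2, M(3) = 4, M(4) = 8; M(20) = 283953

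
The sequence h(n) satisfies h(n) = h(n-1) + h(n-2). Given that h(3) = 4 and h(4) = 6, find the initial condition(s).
Work backwards using h(k) = h(k+2) - h(k+1):
h(2) = h(4) - h(3) = 6 - 4 = 2
h(1) = h(3) - h(2) = 4 - 2 = 2
h(0) = h(2) - h(1) = 2 - 2 = 0

h(0) = 0, h(1) = 2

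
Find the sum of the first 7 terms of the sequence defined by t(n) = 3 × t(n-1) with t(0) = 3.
Computing the sequence terms: 3, 9, 27, 81, 243, 729, 2187
Adding these values together:

3279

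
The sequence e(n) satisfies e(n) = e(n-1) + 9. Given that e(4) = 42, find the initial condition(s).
e(4) = e(0) + 4·9, so e(0) = 42 - 36 = 6.

e(0) = 6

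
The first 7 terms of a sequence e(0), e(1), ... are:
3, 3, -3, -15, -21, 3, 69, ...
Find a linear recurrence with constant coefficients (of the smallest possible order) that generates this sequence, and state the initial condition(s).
Look for the lowest-order linear relation among consecutive terms.
Observation: e(n) - 2·e(n-1) - (-3)·e(n-2) = 0 holds for the shown terms, and no order-1 relation e(n) = α·e(n-1) + β fits.
Check at n=3: 2·-3 + (-3)·3 = -15. ✓

e(n) = 2e(n-1) - 3e(n-2), e(0) = 3, e(1) = 3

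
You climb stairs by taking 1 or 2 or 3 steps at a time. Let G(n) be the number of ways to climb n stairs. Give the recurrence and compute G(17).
Condition on the size of the last step (1 to 3): before it there were n-1, …, n-3 stairs climbed, and these cases are disjoint, so G(n) = G(n-1) + G(n-2) + G(n-3) (order-3 linear recurrence).
Initial conditions by direct count (compositions of i into parts ≤ 3): G(1) = 1; G(2) = 2; G(3) = 4.
Iterating the recurrence: G(4) = 7, G(5) = 13, G(6) = 24, G(7) = 44, G(8) = 81, G(9) = 149, G(10) = 274, G(11) = 504, G(12) = 927, G(13) = 1705, G(14) = 3136, G(15) = 5768, G(16) = 10609, G(17) = 19513.

G(n) = G(n-1) + G(n-2) + G(n-3), G(1) = 1, G(2) = 2, G(3) = 4; G(17) = 19513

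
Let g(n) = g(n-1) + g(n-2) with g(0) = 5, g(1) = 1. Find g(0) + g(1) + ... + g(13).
Computing the sequence terms: 5, 1, 6, 7, 13, 20, 33, 53, 86, 139, 225, 364, 589, 953
Adding these values together:

2494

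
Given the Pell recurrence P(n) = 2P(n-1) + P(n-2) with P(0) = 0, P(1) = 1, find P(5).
Computing the sequence terms:
0, 1, 2, 5, 12, 29

29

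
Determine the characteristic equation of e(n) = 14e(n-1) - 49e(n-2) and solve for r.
Substitute e(n) = rⁿ and divide through by rⁿ⁻²: r² - 14r + 49 = 0
Factor: (r - 7)² = 0, so r = 7 (double root).
General solution: e(n) = (A + Bn)·7ⁿ

Characteristic: r² - 14r + 49 = 0, Roots: r = 7 (double root)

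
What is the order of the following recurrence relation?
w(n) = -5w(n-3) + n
The order is the largest lag k for which w(n-k) appears. Here the deepest term is w(n-3) (the n term is non-homogeneous and does not affect the order), so the order is 3.

Order 3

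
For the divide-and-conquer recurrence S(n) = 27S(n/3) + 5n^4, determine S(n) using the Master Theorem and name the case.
Master Theorem template: S(n) = a·S(n/b) + f(n).
Here: a=27, b=3, f(n)=5n^4
Compute log_b(a) = log_3(27) = 3.
f(n) = 5n^4 = Ω(n^(3+ε)) with ε = 1, and the regularity condition holds (a·f(n/b) = (a/b^4)·f(n) with a/b^4 = 3^-1 < 1). Case 3: S(n) = Θ(f(n)) = Θ(n^4).

Case 3: S(n) = Θ(n^4)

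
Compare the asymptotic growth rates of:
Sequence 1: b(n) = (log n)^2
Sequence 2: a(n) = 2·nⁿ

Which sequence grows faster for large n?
Comparing growth rates:
Growth-rate hierarchy: log n ≺ any polynomial ≺ any exponential cⁿ (c>1) ≺ n! ≺ nⁿ.
super-exponential nⁿ dominates polylogarithmic (log n)^2 asymptotically.

a(n) grows faster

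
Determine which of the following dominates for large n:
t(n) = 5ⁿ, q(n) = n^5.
Comparing growth rates:
Growth-rate hierarchy: log n ≺ any polynomial ≺ any exponential cⁿ (c>1) ≺ n! ≺ nⁿ.
exponential base 5 dominates polynomial degree 5 asymptotically.

t(n) grows faster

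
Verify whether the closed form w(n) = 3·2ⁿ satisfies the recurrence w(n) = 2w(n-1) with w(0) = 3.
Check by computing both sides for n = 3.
From the recurrence with w(0) = 3:
  w(0) = 3, w(1) = 6, w(2) = 12, w(3) = 24
  so the recurrence gives w(3) = 24.
From the proposed closed form w(n) = 3·2ⁿ:
  w(3) = 24.
Both sides give 24 at n = 3, and the initial condition(s) match, so the closed form is consistent.

Yes, the closed form is correct.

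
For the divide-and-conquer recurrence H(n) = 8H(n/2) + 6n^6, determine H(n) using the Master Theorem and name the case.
Master Theorem template: H(n) = a·H(n/b) + f(n).
Here: a=8, b=2, f(n)=6n^6
Compute log_b(a) = log_2(8) = 3.
f(n) = 6n^6 = Ω(n^(3+ε)) with ε = 3, and the regularity condition holds (a·f(n/b) = (a/b^6)·f(n) with a/b^6 = 2^-3 < 1). Case 3: H(n) = Θ(f(n)) = Θ(n^6).

Case 3: H(n) = Θ(n^6)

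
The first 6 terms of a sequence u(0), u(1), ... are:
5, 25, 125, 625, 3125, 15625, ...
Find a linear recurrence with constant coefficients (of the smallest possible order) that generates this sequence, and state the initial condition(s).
Look for the lowest-order linear relation among consecutive terms.
Observation: each term is 5× the previous.
Check at n=2: 5·25 = 125. ✓

u(n) = 5 × u(n-1), u(0) = 5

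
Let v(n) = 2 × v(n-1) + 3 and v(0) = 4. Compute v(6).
Computing step by step:
v(0) = 4
v(1) = 2 × 4 + 3 = 11
v(2) = 2 × 11 + 3 = 25
v(3) = 2 × 25 + 3 = 53
v(4) = 2 × 53 + 3 = 109
v(5) = 2 × 109 + 3 = 221
v(6) = 2 × 221 + 3 = 445

445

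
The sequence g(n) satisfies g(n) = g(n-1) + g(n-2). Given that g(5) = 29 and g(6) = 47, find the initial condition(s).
Work backwards using g(k) = g(k+2) - g(k+1):
g(4) = g(6) - g(5) = 47 - 29 = 18
g(3) = g(5) - g(4) = 29 - 18 = 11
g(2) = g(4) - g(3) = 18 - 11 = 7
g(1) = g(3) - g(2) = 11 - 7 = 4
g(0) = g(2) - g(1) = 7 - 4 = 3

g(0) = 3, g(1) = 4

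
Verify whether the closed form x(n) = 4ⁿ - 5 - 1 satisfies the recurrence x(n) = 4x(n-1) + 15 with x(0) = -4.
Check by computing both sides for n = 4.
From the recurrence with x(0) = -4:
  x(0) = -4, x(1) = -1, x(2) = 11, x(3) = 59, x(4) = 251
  so the recurrence gives x(4) = 251.
From the proposed closed form x(n) = 4ⁿ - 5 - 1:
  x(4) = 250.
The recurrence gives 251 but the closed form gives 250, so the closed form does not satisfy the recurrence.

No, the closed form is incorrect.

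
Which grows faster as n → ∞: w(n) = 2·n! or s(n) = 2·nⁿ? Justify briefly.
Comparing growth rates:
Growth-rate hierarchy: log n ≺ any polynomial ≺ any exponential cⁿ (c>1) ≺ n! ≺ nⁿ.
super-exponential nⁿ dominates factorial asymptotically.

s(n) grows faster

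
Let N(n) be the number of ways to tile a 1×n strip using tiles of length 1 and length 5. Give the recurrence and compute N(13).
Condition on the last tile: it has length 1 (leaving a 1×(n-1) strip) or length 5 (leaving a 1×(n-5) strip), so N(n) = N(n-1) + N(n-5) (order-5 linear recurrence).
For 0 ≤ i < 5 only unit tiles fit, so N(i) = 1.
Iterating the recurrence: N(5) = 2, N(6) = 3, N(7) = 4, N(8) = 5, N(9) = 6, N(10) = 8, N(11) = 11, N(12) = 15, N(13) = 20.

N(n) = N(n-1) + N(n-5), with N(i) = 1 for 0 ≤ i < 5; N(13) = 20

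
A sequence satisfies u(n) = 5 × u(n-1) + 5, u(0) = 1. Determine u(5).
Computing step by step:
u(0) = 1
u(1) = 5 × 1 + 5 = 10
u(2) = 5 × 10 + 5 = 55
u(3) = 5 × 55 + 5 = 280
u(4) = 5 × 280 + 5 = 1405
u(5) = 5 × 1405 + 5 = 7030

7030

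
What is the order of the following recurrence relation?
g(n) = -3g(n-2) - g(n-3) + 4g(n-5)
The order is the largest lag k for which g(n-k) appears. Here the deepest term is g(n-5), so the order is 5.

Order 5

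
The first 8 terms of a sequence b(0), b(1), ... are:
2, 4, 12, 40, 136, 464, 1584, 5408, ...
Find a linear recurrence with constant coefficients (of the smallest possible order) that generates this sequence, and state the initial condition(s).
Look for the lowest-order linear relation among consecutive terms.
Observation: b(n) - 4·b(n-1) - (-2)·b(n-2) = 0 holds for the shown terms, and no order-1 relation b(n) = α·b(n-1) + β fits.
Check at n=3: 4·12 + (-2)·4 = 40. ✓

b(n) = 4b(n-1) - 2b(n-2), b(0) = 2, b(1) = 4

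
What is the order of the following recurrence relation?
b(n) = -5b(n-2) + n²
The order is the largest lag k for which b(n-k) appears. Here the deepest term is b(n-2) (the n² term is non-homogeneous and does not affect the order), so the order is 2.

Order 2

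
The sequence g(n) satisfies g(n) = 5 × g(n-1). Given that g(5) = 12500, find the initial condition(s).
In general g(n) = 5ⁿ · g(0). At n = 5: g(0) = g(5) / 5^5 = 12500 / 3125 = 4.

g(0) = 4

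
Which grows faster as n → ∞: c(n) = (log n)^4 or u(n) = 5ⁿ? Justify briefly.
Comparing growth rates:
Growth-rate hierarchy: log n ≺ any polynomial ≺ any exponential cⁿ (c>1) ≺ n! ≺ nⁿ.
exponential base 5 dominates polylogarithmic (log n)^4 asymptotically.

u(n) grows faster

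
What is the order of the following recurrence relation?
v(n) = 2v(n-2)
The order is the largest lag k for which v(n-k) appears. Here the deepest term is v(n-2), so the order is 2.

Order 2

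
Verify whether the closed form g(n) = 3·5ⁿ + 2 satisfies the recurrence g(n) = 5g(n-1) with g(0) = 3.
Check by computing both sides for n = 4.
From the recurrence with g(0) = 3:
  g(0) = 3, g(1) = 15, g(2) = 75, g(3) = 375, g(4) = 1875
  so the recurrence gives g(4) = 1875.
From the proposed closed form g(n) = 3·5ⁿ + 2:
  g(4) = 1877.
The recurrence gives 1875 but the closed form gives 1877, so the closed form does not satisfy the recurrence.

No, the closed form is incorrect.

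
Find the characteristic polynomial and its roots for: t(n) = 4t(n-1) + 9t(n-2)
Substitute t(n) = rⁿ and divide through by rⁿ⁻²: r² - 4r - 9 = 0
Discriminant: 4² + 4·9 = 52, not a perfect square, so by the quadratic formula r = (4 ± √52)/2.
General solution: t(n) = A·r₁ⁿ + B·r₂ⁿ where r₁,r₂ = (4 ± √52)/2

Characteristic: r² - 4r - 9 = 0, Roots: r = (4 ± √52)/2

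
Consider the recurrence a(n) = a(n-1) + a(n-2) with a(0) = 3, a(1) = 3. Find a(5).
Computing the sequence terms:
3, 3, 6, 9, 15, 24

24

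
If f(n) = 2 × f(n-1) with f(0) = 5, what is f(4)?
Computing step by step:
f(0) = 5
f(1) = 2 × 5 = 10
f(2) = 2 × 10 = 20
f(3) = 2 × 20 = 40
f(4) = 2 × 40 = 80

80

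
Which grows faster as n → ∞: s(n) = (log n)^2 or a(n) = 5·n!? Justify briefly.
Comparing growth rates:
Growth-rate hierarchy: log n ≺ any polynomial ≺ any exponential cⁿ (c>1) ≺ n! ≺ nⁿ.
factorial dominates polylogarithmic (log n)^2 asymptotically.

a(n) grows faster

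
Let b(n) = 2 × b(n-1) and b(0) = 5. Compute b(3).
Computing step by step:
b(0) = 5
b(1) = 2 × 5 = 10
b(2) = 2 × 10 = 20
b(3) = 2 × 20 = 40

40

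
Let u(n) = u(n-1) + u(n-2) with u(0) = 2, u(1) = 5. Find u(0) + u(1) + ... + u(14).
Computing the sequence terms: 2, 5, 7, 12, 19, 31, 50, 81, 131, 212, 343, 555, 898, 1453, 2351
Adding these values together:

6150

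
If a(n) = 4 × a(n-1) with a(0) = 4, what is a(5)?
Computing step by step:
a(0) = 4
a(1) = 4 × 4 = 16
a(2) = 4 × 16 = 64
a(3) = 4 × 64 = 256
a(4) = 4 × 256 = 1024
a(5) = 4 × 1024 = 4096

4096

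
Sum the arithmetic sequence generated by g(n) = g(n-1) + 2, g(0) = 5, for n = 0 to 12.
Computing the sequence terms: 5, 7, 9, 11, 13, 15, 17, 19, 21, 23, 25, 27, 29
Adding these values together:

221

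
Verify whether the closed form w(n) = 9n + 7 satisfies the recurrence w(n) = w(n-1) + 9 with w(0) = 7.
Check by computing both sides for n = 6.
From the recurrence with w(0) = 7:
  w(0) = 7, w(1) = 16, w(2) = 25, w(3) = 34, w(4) = 43, w(5) = 52, w(6) = 61
  so the recurrence gives w(6) = 61.
From the proposed closed form w(n) = 9n + 7:
  w(6) = 61.
Both sides give 61 at n = 6, and the initial condition(s) match, so the closed form is consistent.

Yes, the closed form is correct.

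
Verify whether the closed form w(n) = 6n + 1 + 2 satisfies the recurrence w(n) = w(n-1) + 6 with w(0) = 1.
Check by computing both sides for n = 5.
From the recurrence with w(0) = 1:
  w(0) = 1, w(1) = 7, w(2) = 13, w(3) = 19, w(4) = 25, w(5) = 31
  so the recurrence gives w(5) = 31.
From the proposed closed form w(n) = 6n + 1 + 2:
  w(5) = 33.
The recurrence gives 31 but the closed form gives 33, so the closed form does not satisfy the recurrence.

No, the closed form is incorrect.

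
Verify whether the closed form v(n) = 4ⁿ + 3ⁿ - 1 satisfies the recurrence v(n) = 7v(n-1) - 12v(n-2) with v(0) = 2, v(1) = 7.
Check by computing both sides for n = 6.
From the recurrence with v(0) = 2, v(1) = 7:
  v(0) = 2, v(1) = 7, v(2) = 25, v(3) = 91, v(4) = 337, v(5) = 1267, v(6) = 4825
  so the recurrence gives v(6) = 4825.
From the proposed closed form v(n) = 4ⁿ + 3ⁿ - 1:
  v(6) = 4824.
The recurrence gives 4825 but the closed form gives 4824, so the closed form does not satisfy the recurrence.

No, the closed form is incorrect.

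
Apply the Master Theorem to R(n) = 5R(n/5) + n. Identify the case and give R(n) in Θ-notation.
Master Theorem template: R(n) = a·R(n/b) + f(n).
Here: a=5, b=5, f(n)=n
Compute log_b(a) = log_5(5) = 1.
f(n) = n = Θ(n). Case 2: R(n) = Θ(n log n).

Case 2: R(n) = Θ(n log n)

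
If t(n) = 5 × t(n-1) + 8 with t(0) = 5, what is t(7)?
Computing step by step:
t(0) = 5
t(1) = 5 × 5 + 8 = 33
t(2) = 5 × 33 + 8 = 173
t(3) = 5 × 173 + 8 = 873
t(4) = 5 × 873 + 8 = 4373
t(5) = 5 × 4373 + 8 = 21873
t(6) = 5 × 21873 + 8 = 109373
t(7) = 5 × 109373 + 8 = 546873

546873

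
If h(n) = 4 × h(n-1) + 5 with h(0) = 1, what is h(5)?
Computing step by step:
h(0) = 1
h(1) = 4 × 1 + 5 = 9
h(2) = 4 × 9 + 5 = 41
h(3) = 4 × 41 + 5 = 169
h(4) = 4 × 169 + 5 = 681
h(5) = 4 × 681 + 5 = 2729

2729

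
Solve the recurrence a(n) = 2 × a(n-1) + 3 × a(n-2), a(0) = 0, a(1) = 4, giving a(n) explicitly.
Recurrence: a(n) = 2 × a(n-1) + 3 × a(n-2), initial: a(0) = 0, a(1) = 4.
Characteristic equation: r² - 2r - 3 = 0, which factors as (r - 3)(r + 1) = 0, so r = 3, -1. General solution a(n) = A·3ⁿ + B·(-1)ⁿ. From a(0) = 0: A + B = 0. From a(1) = 4: 3A - 1B = 4. Solving gives A = 1, B = -1.

a(n) = 3ⁿ - (-1)ⁿ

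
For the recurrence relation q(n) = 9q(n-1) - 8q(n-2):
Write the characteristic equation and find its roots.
Substitute q(n) = rⁿ and divide through by rⁿ⁻²: r² - 9r + 8 = 0
Factor: (r - 1)(r - 8) = 0, so r = 1, 8.
General solution: q(n) = A·1ⁿ + B·8ⁿ

Characteristic: r² - 9r + 8 = 0, Roots: r = 1, 8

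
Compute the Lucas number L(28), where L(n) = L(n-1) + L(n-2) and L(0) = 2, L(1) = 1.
Computing the sequence terms:
2, 1, 3, 4, 7, 11, 18, 29, 47, 76, 123, 199, 322, 521, 843, 1364, 2207, 3571, 5778, 9349, 15127, 24476, 39603, 64079, 103682, 167761, 271443, 439204, 710647

710647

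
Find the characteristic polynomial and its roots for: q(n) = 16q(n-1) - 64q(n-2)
Substitute q(n) = rⁿ and divide through by rⁿ⁻²: r² - 16r + 64 = 0
Factor: (r - 8)² = 0, so r = 8 (double root).
General solution: q(n) = (A + Bn)·8ⁿ

Characteristic: r² - 16r + 64 = 0, Roots: r = 8 (double root)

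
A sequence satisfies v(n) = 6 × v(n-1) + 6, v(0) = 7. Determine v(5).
Computing step by step:
v(0) = 7
v(1) = 6 × 7 + 6 = 48
v(2) = 6 × 48 + 6 = 294
v(3) = 6 × 294 + 6 = 1770
v(4) = 6 × 1770 + 6 = 10626
v(5) = 6 × 10626 + 6 = 63762

63762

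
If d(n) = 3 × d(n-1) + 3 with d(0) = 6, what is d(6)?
Computing step by step:
d(0) = 6
d(1) = 3 × 6 + 3 = 21
d(2) = 3 × 21 + 3 = 66
d(3) = 3 × 66 + 3 = 201
d(4) = 3 × 201 + 3 = 606
d(5) = 3 × 606 + 3 = 1821
d(6) = 3 × 1821 + 3 = 5466

5466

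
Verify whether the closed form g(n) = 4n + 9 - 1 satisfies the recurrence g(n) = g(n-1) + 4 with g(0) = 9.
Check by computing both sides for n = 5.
From the recurrence with g(0) = 9:
  g(0) = 9, g(1) = 13, g(2) = 17, g(3) = 21, g(4) = 25, g(5) = 29
  so the recurrence gives g(5) = 29.
From the proposed closed form g(n) = 4n + 9 - 1:
  g(5) = 28.
The recurrence gives 29 but the closed form gives 28, so the closed form does not satisfy the recurrence.

No, the closed form is incorrect.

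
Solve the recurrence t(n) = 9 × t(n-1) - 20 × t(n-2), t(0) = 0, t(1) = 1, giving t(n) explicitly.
Recurrence: t(n) = 9 × t(n-1) - 20 × t(n-2), initial: t(0) = 0, t(1) = 1.
Characteristic equation: r² - 9r + 20 = 0, which factors as (r - 5)(r - 4) = 0, so r = 5, 4. General solution t(n) = A·5ⁿ + B·4ⁿ. From t(0) = 0: A + B = 0. From t(1) = 1: 5A + 4B = 1. Solving gives A = 1, B = -1.

t(n) = 5ⁿ - 4ⁿ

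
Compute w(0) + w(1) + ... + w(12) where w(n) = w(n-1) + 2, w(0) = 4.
Computing the sequence terms: 4, 6, 8, 10, 12, 14, 16, 18, 20, 22, 24, 26, 28
Adding these values together:

208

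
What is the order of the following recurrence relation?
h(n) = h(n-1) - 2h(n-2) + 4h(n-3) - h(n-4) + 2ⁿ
The order is the largest lag k for which h(n-k) appears. Here the deepest term is h(n-4) (the 2ⁿ term is non-homogeneous and does not affect the order), so the order is 4.

Order 4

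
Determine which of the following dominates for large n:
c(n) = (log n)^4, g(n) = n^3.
Comparing growth rates:
Growth-rate hierarchy: log n ≺ any polynomial ≺ any exponential cⁿ (c>1) ≺ n! ≺ nⁿ.
polynomial degree 3 dominates polylogarithmic (log n)^4 asymptotically.

g(n) grows faster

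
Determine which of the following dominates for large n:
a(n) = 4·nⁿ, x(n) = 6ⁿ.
Comparing growth rates:
Growth-rate hierarchy: log n ≺ any polynomial ≺ any exponential cⁿ (c>1) ≺ n! ≺ nⁿ.
super-exponential nⁿ dominates exponential base 6 asymptotically.

a(n) grows faster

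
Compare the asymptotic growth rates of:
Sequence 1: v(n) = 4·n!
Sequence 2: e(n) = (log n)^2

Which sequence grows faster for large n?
Comparing growth rates:
Growth-rate hierarchy: log n ≺ any polynomial ≺ any exponential cⁿ (c>1) ≺ n! ≺ nⁿ.
factorial dominates polylogarithmic (log n)^2 asymptotically.

v(n) grows faster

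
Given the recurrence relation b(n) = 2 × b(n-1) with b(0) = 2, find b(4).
Computing step by step:
b(0) = 2
b(1) = 2 × 2 = 4
b(2) = 2 × 4 = 8
b(3) = 2 × 8 = 16
b(4) = 2 × 16 = 32

32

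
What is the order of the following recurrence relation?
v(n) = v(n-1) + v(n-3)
The order is the largest lag k for which v(n-k) appears. Here the deepest term is v(n-3), so the order is 3.

Order 3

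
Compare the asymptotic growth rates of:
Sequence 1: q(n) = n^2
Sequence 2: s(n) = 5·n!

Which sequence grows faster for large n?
Comparing growth rates:
Growth-rate hierarchy: log n ≺ any polynomial ≺ any exponential cⁿ (c>1) ≺ n! ≺ nⁿ.
factorial dominates polynomial degree 2 asymptotically.

s(n) grows faster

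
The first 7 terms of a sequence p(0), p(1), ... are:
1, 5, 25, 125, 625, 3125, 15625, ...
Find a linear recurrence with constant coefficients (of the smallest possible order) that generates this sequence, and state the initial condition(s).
Look for the lowest-order linear relation among consecutive terms.
Observation: each term is 5× the previous.
Check at n=2: 5·5 = 25. ✓

p(n) = 5 × p(n-1), p(0) = 1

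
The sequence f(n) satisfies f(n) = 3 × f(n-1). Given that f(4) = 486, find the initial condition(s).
In general f(n) = 3ⁿ · f(0). At n = 4: f(0) = f(4) / 3^4 = 486 / 81 = 6.

f(0) = 6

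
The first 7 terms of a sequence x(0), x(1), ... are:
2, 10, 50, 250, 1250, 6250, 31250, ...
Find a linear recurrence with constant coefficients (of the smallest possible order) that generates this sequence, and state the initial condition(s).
Look for the lowest-order linear relation among consecutive terms.
Observation: each term is 5× the previous.
Check at n=2: 5·10 = 50. ✓

x(n) = 5 × x(n-1), x(0) = 2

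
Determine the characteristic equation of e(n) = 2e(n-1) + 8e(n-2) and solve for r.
Substitute e(n) = rⁿ and divide through by rⁿ⁻²: r² - 2r - 8 = 0
Factor: (r - 4)(r + 2) = 0, so r = 4, -2.
General solution: e(n) = A·4ⁿ + B·(-2)ⁿ

Characteristic: r² - 2r - 8 = 0, Roots: r = 4, -2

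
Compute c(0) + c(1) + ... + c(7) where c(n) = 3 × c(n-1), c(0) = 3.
Computing the sequence terms: 3, 9, 27, 81, 243, 729, 2187, 6561
Adding these values together:

9840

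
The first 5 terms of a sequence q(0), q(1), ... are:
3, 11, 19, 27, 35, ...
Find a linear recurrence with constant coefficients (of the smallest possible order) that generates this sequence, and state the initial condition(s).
Look for the lowest-order linear relation among consecutive terms.
Observation: consecutive differences are constant (= 8).
Check at n=2: 1·11 + 8 = 19. ✓

q(n) = q(n-1) + 8, q(0) = 3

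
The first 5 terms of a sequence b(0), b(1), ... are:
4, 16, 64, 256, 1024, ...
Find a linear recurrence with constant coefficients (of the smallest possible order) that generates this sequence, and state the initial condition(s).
Look for the lowest-order linear relation among consecutive terms.
Observation: each term is 4× the previous.
Check at n=2: 4·16 = 64. ✓

b(n) = 4 × b(n-1), b(0) = 4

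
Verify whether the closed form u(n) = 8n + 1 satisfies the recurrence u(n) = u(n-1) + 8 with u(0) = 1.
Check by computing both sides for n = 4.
From the recurrence with u(0) = 1:
  u(0) = 1, u(1) = 9, u(2) = 17, u(3) = 25, u(4) = 33
  so the recurrence gives u(4) = 33.
From the proposed closed form u(n) = 8n + 1:
  u(4) = 33.
Both sides give 33 at n = 4, and the initial condition(s) match, so the closed form is consistent.

Yes, the closed form is correct.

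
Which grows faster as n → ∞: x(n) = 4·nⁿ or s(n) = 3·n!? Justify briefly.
Comparing growth rates:
Growth-rate hierarchy: log n ≺ any polynomial ≺ any exponential cⁿ (c>1) ≺ n! ≺ nⁿ.
super-exponential nⁿ dominates factorial asymptotically.

x(n) grows faster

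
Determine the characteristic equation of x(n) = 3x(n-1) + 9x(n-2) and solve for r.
Substitute x(n) = rⁿ and divide through by rⁿ⁻²: r² - 3r - 9 = 0
Discriminant: 3² + 4·9 = 45, not a perfect square, so by the quadratic formula r = (3 ± √45)/2.
General solution: x(n) = A·r₁ⁿ + B·r₂ⁿ where r₁,r₂ = (3 ± √45)/2

Characteristic: r² - 3r - 9 = 0, Roots: r = (3 ± √45)/2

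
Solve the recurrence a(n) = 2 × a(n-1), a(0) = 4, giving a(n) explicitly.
Recurrence: a(n) = 2 × a(n-1), initial: a(0) = 4.
Each term is 2 times the previous, so this is geometric with ratio 2. After n steps: a(n) = a(0)·2ⁿ = 4·2ⁿ.

a(n) = 4·2ⁿ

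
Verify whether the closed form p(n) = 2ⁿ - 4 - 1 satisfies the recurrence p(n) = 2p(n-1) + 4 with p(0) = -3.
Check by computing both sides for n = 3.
From the recurrence with p(0) = -3:
  p(0) = -3, p(1) = -2, p(2) = 0, p(3) = 4
  so the recurrence gives p(3) = 4.
From the proposed closed form p(n) = 2ⁿ - 4 - 1:
  p(3) = 3.
The recurrence gives 4 but the closed form gives 3, so the closed form does not satisfy the recurrence.

No, the closed form is incorrect.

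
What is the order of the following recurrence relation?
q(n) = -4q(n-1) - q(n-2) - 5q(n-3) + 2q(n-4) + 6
The order is the largest lag k for which q(n-k) appears. Here the deepest term is q(n-4) (the 6 term is non-homogeneous and does not affect the order), so the order is 4.

Order 4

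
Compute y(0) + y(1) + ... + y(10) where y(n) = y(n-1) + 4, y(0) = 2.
Computing the sequence terms: 2, 6, 10, 14, 18, 22, 26, 30, 34, 38, 42
Adding these values together:

242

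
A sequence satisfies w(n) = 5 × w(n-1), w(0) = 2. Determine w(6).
Computing step by step:
w(0) = 2
w(1) = 5 × 2 = 10
w(2) = 5 × 10 = 50
w(3) = 5 × 50 = 250
w(4) = 5 × 250 = 1250
w(5) = 5 × 1250 = 6250
w(6) = 5 × 6250 = 31250

31250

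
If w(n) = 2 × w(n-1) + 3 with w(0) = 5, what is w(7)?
Computing step by step:
w(0) = 5
w(1) = 2 × 5 + 3 = 13
w(2) = 2 × 13 + 3 = 29
w(3) = 2 × 29 + 3 = 61
w(4) = 2 × 61 + 3 = 125
w(5) = 2 × 125 + 3 = 253
w(6) = 2 × 253 + 3 = 509
w(7) = 2 × 509 + 3 = 1021

1021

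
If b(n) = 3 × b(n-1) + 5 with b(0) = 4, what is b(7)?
Computing step by step:
b(0) = 4
b(1) = 3 × 4 + 5 = 17
b(2) = 3 × 17 + 5 = 56
b(3) = 3 × 56 + 5 = 173
b(4) = 3 × 173 + 5 = 524
b(5) = 3 × 524 + 5 = 1577
b(6) = 3 × 1577 + 5 = 4736
b(7) = 3 × 4736 + 5 = 14213

14213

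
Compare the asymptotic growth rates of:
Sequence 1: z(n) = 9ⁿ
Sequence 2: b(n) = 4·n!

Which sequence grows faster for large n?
Comparing growth rates:
Growth-rate hierarchy: log n ≺ any polynomial ≺ any exponential cⁿ (c>1) ≺ n! ≺ nⁿ.
factorial dominates exponential base 9 asymptotically.

b(n) grows faster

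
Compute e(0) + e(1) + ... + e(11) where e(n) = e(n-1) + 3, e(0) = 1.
Computing the sequence terms: 1, 4, 7, 10, 13, 16, 19, 22, 25, 28, 31, 34
Adding these values together:

210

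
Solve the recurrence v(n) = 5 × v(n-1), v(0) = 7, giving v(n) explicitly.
Recurrence: v(n) = 5 × v(n-1), initial: v(0) = 7.
Each term is 5 times the previous, so this is geometric with ratio 5. After n steps: v(n) = v(0)·5ⁿ = 7·5ⁿ.

v(n) = 7·5ⁿ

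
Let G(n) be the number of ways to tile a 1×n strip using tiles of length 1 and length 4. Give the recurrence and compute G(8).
Condition on the last tile: it has length 1 (leaving a 1×(n-1) strip) or length 4 (leaving a 1×(n-4) strip), so G(n) = G(n-1) + G(n-4) (order-4 linear recurrence).
For 0 ≤ i < 4 only unit tiles fit, so G(i) = 1.
Iterating the recurrence: G(4) = 2, G(5) = 3, G(6) = 4, G(7) = 5, G(8) = 7.

G(n) = G(n-1) + G(n-4), with G(i) = 1 for 0 ≤ i < 4; G(8) = 7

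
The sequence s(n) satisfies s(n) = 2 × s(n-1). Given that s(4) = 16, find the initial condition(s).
In general s(n) = 2ⁿ · s(0). At n = 4: s(0) = s(4) / 2^4 = 16 / 16 = 1.

s(0) = 1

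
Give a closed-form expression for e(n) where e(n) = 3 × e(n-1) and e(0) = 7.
Recurrence: e(n) = 3 × e(n-1), initial: e(0) = 7.
Each term is 3 times the previous, so this is geometric with ratio 3. After n steps: e(n) = e(0)·3ⁿ = 7·3ⁿ.

e(n) = 7·3ⁿ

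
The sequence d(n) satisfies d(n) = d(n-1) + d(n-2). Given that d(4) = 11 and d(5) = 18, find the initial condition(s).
Work backwards using d(k) = d(k+2) - d(k+1):
d(3) = d(5) - d(4) = 18 - 11 = 7
d(2) = d(4) - d(3) = 11 - 7 = 4
d(1) = d(3) - d(2) = 7 - 4 = 3
d(0) = d(2) - d(1) = 4 - 3 = 1

d(0) = 1, d(1) = 3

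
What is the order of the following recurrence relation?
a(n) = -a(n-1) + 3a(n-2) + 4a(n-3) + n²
The order is the largest lag k for which a(n-k) appears. Here the deepest term is a(n-3) (the n² term is non-homogeneous and does not affect the order), so the order is 3.

Order 3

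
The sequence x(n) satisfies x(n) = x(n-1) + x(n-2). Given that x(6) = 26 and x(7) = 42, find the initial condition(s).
Work backwards using x(k) = x(k+2) - x(k+1):
x(5) = x(7) - x(6) = 42 - 26 = 16
x(4) = x(6) - x(5) = 26 - 16 = 10
x(3) = x(5) - x(4) = 16 - 10 = 6
x(2) = x(4) - x(3) = 10 - 6 = 4
x(1) = x(3) - x(2) = 6 - 4 = 2
x(0) = x(2) - x(1) = 4 - 2 = 2

x(0) = 2, x(1) = 2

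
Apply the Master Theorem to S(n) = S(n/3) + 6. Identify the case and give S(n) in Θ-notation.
Master Theorem template: S(n) = a·S(n/b) + f(n).
Here: a=1, b=3, f(n)=6
Compute log_b(a) = log_3(1) = 0.
f(n) = 6 = Θ(1). Case 2: S(n) = Θ(log n).

Case 2: S(n) = Θ(log n)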